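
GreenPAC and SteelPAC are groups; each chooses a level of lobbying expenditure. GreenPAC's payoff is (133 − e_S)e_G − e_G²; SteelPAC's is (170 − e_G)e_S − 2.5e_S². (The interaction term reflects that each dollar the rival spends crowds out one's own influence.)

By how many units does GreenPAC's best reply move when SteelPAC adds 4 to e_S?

-2

Expanding GreenPAC's payoff: 133e_G − e_Se_G − e_G².
∂π/∂e_G = 133 − e_S − 2e_G = 0, so e_G = 66.5 − 0.5e_S.
The reaction-function slope is −0.5, so a 4-unit rise in e_S moves e_G by −0.5 × 4 = −2. GreenPAC's best response falls — the actions are strategic substitutes.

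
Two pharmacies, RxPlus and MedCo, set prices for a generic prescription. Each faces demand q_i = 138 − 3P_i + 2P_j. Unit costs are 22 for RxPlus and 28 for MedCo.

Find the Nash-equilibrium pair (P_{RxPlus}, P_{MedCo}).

RxPlus's profit: π = (P_{RxPlus} − 22)(138 − 3P_{RxPlus} + 2P_{MedCo}).
∂π/∂P_{RxPlus} = 204 − 6P_{RxPlus} + 2P_{MedCo} = 0 ⇒ P_{RxPlus} = 34 + (1/3)P_{MedCo}.
Similarly P_{MedCo} = 37 + (1/3)P_{RxPlus}.
Solving the two reaction functions simultaneously: (1 − (1/3)(1/3))P_{RxPlus} = 34 + (1/3)·37, so (8/9)P_{RxPlus} = 139/3 and P_{RxPlus} = 52.125.
Then P_{MedCo} = 37 + (1/3)·52.125 = 54.375.

52.125, 54.375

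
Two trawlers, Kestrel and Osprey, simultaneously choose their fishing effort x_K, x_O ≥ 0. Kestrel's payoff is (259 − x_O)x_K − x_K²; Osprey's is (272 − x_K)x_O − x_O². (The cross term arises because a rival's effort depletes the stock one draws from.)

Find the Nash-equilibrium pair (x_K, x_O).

Expanding Kestrel's payoff: 259x_K − x_Ox_K − x_K².
∂π/∂x_K = 259 − x_O − 2x_K = 0, so x_K = 129.5 − 0.5x_O.
Likewise for Osprey: x_O = 136 − 0.5x_K.
Plugging x_O into Kestrel's best response: x_K = 129.5 − 0.5(136 − 0.5x_K) ⇒ 0.75x_K = 61.5, so x_K = 82.
Then x_O = 136 − 0.5·82 = 95.

82, 95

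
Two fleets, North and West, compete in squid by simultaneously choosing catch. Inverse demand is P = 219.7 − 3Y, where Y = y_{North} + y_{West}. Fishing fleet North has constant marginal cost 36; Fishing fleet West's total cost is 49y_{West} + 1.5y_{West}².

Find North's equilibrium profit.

1929.3888

Fishing fleet North's profit: π = y_{North}(219.7 − 3(y_{North} + y_{West})) − 36y_{North}.
∂π/∂y_{North} = 183.7 − 6y_{North} − 3y_{West} = 0, so y_{North} = 1837/60 − 0.5y_{West}.
For West: ∂π/∂y_{West} = 170.7 − 9y_{West} − 3y_{North} = 0 ⇒ y_{West} = 569/30 − (1/3)y_{North}.
Substituting the second reaction function into the first: y_{North} = 1837/60 − 0.5(569/30 − (1/3)y_{North}), which gives (5/6)y_{North} = 317/15 ⇒ y_{North} = 25.36.
Then y_{West} = 569/30 − (1/3)·25.36 = 1577/150.
Price P = 219.7 − 3·(5381/150) = 112.08.
North's profit: (112.08 − 36)·25.36 = 1929.3888.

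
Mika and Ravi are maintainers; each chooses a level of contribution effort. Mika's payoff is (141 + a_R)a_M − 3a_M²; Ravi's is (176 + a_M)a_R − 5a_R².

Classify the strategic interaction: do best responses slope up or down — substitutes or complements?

strategic complements

Expanding Mika's payoff: 141a_M + a_Ra_M − 3a_M².
∂π/∂a_M = 141 + a_R − 6a_M = 0, so a_M = 23.5 + (1/6)a_R.
The best-response slope da_M/da_R = 1/6 > 0: the reaction function is upward-sloping, so the choices are strategic complements.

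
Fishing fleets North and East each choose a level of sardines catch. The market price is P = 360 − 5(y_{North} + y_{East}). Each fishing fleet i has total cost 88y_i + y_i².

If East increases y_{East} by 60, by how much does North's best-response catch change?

Fishing fleet North's profit: π = y_{North}(360 − 5(y_{North} + y_{East})) − 88y_{North} − y_{North}².
∂π/∂y_{North} = 272 − 12y_{North} − 5y_{East} = 0, so y_{North} = 68/3 − (5/12)y_{East}.
The reaction-function slope is −5/12, so a 60-unit rise in y_{East} moves y_{North} by −5/12 × 60 = −25. North's best response falls — the actions are strategic substitutes.

-25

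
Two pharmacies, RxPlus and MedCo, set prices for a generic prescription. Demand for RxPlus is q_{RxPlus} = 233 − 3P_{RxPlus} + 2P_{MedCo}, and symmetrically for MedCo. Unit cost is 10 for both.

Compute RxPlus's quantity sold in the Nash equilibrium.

RxPlus's profit: π = (P_{RxPlus} − 10)(233 − 3P_{RxPlus} + 2P_{MedCo}).
∂π/∂P_{RxPlus} = 263 − 6P_{RxPlus} + 2P_{MedCo} = 0 ⇒ P_{RxPlus} = 263/6 + (1/3)P_{MedCo}.
By symmetry P_{MedCo} = P_{RxPlus}; substituting into the reaction function, (2/3)P_{RxPlus} = 263/6 and P_{RxPlus} = 65.75.
q_{RxPlus} = 233 − 3·65.75 + 2·65.75 = 167.25.

167.25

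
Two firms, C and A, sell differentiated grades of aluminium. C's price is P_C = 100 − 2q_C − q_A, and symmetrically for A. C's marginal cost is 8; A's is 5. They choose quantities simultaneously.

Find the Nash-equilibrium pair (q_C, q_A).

18.2, 19.2

Firm C's profit: π = q_C(100 − 2q_C − q_A) − 8q_C.
∂π/∂q_C = 92 − 4q_C − q_A = 0 ⇒ q_C = 23 − 0.25q_A.
Similarly q_A = 23.75 − 0.25q_C.
Plugging q_A into C's best response: q_C = 23 − 0.25(23.75 − 0.25q_C) ⇒ 0.9375q_C = 17.0625, so q_C = 18.2.
Then q_A = 23.75 − 0.25·18.2 = 19.2.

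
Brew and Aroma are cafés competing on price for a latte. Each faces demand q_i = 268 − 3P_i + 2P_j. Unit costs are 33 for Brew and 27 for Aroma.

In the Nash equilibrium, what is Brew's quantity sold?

Brew's profit: π = (P_{Brew} − 33)(268 − 3P_{Brew} + 2P_{Aroma}).
∂π/∂P_{Brew} = 367 − 6P_{Brew} + 2P_{Aroma} = 0 ⇒ P_{Brew} = 367/6 + (1/3)P_{Aroma}.
Similarly P_{Aroma} = 349/6 + (1/3)P_{Brew}.
Solving the two reaction functions simultaneously: (1 − (1/3)(1/3))P_{Brew} = 367/6 + (1/3)·(349/6), so (8/9)P_{Brew} = 725/9 and P_{Brew} = 90.625.
Then P_{Aroma} = 349/6 + (1/3)·90.625 = 88.375.
q_{Brew} = 268 − 3·90.625 + 2·88.375 = 172.875.

172.875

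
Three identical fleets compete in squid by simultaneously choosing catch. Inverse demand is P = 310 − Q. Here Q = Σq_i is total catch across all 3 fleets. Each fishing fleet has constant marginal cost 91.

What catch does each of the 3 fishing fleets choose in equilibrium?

A representative fishing fleet's profit is π_i = q_i(310 − Q) − 91q_i, with Q = q_i + Σ_{j≠i} q_j.
First-order condition: 219 − 2q_i − Σ_{j≠i} q_j = 0.
With identical fishing fleets, set every q_j = q: then 219 − 2q − 2q = 0, i.e. q = 219/4 = 54.75.

54.75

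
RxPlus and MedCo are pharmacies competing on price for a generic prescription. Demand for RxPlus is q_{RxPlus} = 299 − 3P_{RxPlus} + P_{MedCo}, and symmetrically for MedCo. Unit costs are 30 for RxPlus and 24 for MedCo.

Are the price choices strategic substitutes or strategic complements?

RxPlus's profit: π = (P_{RxPlus} − 30)(299 − 3P_{RxPlus} + P_{MedCo}).
∂π/∂P_{RxPlus} = 389 − 6P_{RxPlus} + P_{MedCo} = 0 ⇒ P_{RxPlus} = 389/6 + (1/6)P_{MedCo}.
The best-response slope dP_{RxPlus}/dP_{MedCo} = 1/6 > 0: the reaction function is upward-sloping, so the choices are strategic complements.

strategic complements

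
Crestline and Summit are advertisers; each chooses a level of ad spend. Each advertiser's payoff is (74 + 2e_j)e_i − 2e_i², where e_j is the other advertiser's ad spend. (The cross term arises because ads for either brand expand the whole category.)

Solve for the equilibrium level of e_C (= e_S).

37

Crestline's payoff is (74 + 2e_S)e_C − 2e_C².
∂π/∂e_C = 74 + 2e_S − 4e_C = 0, so e_C = 18.5 + 0.5e_S.
The game is symmetric, so in equilibrium e_S = e_C: the reaction function gives 0.5e_C = 18.5, hence e_C = 37.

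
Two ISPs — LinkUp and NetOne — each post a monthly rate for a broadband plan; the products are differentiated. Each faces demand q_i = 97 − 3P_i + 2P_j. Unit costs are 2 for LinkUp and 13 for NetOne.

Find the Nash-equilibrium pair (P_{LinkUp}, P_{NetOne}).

27.8125, 31.9375

LinkUp's profit: π = (P_{LinkUp} − 2)(97 − 3P_{LinkUp} + 2P_{NetOne}).
∂π/∂P_{LinkUp} = 103 − 6P_{LinkUp} + 2P_{NetOne} = 0 ⇒ P_{LinkUp} = 103/6 + (1/3)P_{NetOne}.
Similarly P_{NetOne} = 68/3 + (1/3)P_{LinkUp}.
Plugging P_{NetOne} into LinkUp's best response: P_{LinkUp} = 103/6 + (1/3)(68/3 + (1/3)P_{LinkUp}) ⇒ (8/9)P_{LinkUp} = 445/18, so P_{LinkUp} = 27.8125.
Then P_{NetOne} = 68/3 + (1/3)·27.8125 = 31.9375.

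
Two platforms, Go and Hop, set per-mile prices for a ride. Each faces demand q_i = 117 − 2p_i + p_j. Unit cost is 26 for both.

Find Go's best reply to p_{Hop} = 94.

65.75

Go's profit: π = (p_{Go} − 26)(117 − 2p_{Go} + p_{Hop}).
∂π/∂p_{Go} = 169 − 4p_{Go} + p_{Hop} = 0 ⇒ p_{Go} = 42.25 + 0.25p_{Hop}.
At p_{Hop} = 94: p_{Go} = 42.25 + 0.25·94 = 65.75.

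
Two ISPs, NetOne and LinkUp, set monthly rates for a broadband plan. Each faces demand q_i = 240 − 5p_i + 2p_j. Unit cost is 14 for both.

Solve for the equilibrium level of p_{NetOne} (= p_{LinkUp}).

NetOne's profit: π = (p_{NetOne} − 14)(240 − 5p_{NetOne} + 2p_{LinkUp}).
∂π/∂p_{NetOne} = 310 − 10p_{NetOne} + 2p_{LinkUp} = 0 ⇒ p_{NetOne} = 31 + 0.2p_{LinkUp}.
The game is symmetric, so in equilibrium p_{LinkUp} = p_{NetOne}: the reaction function gives 0.8p_{NetOne} = 31, hence p_{NetOne} = 38.75.

38.75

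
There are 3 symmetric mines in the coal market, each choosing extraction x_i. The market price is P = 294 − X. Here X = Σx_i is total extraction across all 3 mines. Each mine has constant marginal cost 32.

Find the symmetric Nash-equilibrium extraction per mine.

A representative mine's profit is π_i = x_i(294 − X) − 32x_i, with X = x_i + Σ_{j≠i} x_j.
First-order condition: 262 − 2x_i − Σ_{j≠i} x_j = 0.
Imposing symmetry (x_j = x for all j) turns Σ_{j≠i} x_j into 2x, so 262 = 4x and x = 65.5.

65.5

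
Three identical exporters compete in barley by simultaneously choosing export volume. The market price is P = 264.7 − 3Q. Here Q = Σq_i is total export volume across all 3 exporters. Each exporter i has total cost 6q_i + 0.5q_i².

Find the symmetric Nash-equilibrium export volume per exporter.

19.9

A representative exporter's profit is π_i = q_i(264.7 − 3Q) − 6q_i − 0.5q_i², with Q = q_i + Σ_{j≠i} q_j.
First-order condition: 258.7 − 7q_i − 3Σ_{j≠i} q_j = 0.
Imposing symmetry (q_j = q for all j) turns Σ_{j≠i} q_j into 2q, so 258.7 = 13q and q = 19.9.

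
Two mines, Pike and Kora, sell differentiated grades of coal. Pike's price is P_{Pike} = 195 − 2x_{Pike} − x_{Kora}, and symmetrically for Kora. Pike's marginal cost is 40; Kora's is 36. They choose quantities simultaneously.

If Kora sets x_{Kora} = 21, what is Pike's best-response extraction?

33.5

Mine Pike's profit: π = x_{Pike}(195 − 2x_{Pike} − x_{Kora}) − 40x_{Pike}.
∂π/∂x_{Pike} = 155 − 4x_{Pike} − x_{Kora} = 0 ⇒ x_{Pike} = 38.75 − 0.25x_{Kora}.
At x_{Kora} = 21: x_{Pike} = 38.75 − 0.25·21 = 33.5.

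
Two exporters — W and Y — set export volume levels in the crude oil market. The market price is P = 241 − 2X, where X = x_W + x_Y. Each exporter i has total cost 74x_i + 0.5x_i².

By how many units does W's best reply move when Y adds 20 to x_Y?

-8

Exporter W's profit: π = x_W(241 − 2(x_W + x_Y)) − 74x_W − 0.5x_W².
∂π/∂x_W = 167 − 5x_W − 2x_Y = 0, so x_W = 33.4 − 0.4x_Y.
The reaction-function slope is −0.4, so a 20-unit rise in x_Y moves x_W by −0.4 × 20 = −8. W's best response falls — the actions are strategic substitutes.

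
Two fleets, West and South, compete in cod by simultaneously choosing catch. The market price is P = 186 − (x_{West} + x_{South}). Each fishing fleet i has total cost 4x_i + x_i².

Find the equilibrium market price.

113.2

Fishing fleet West's profit: π = x_{West}(186 − (x_{West} + x_{South})) − 4x_{West} − x_{West}².
∂π/∂x_{West} = 182 − 4x_{West} − x_{South} = 0, so x_{West} = 45.5 − 0.25x_{South}.
The game is symmetric, so in equilibrium x_{South} = x_{West}: the reaction function gives 1.25x_{West} = 45.5, hence x_{West} = 36.4.
Equilibrium price: P = 186 − 72.8 = 113.2.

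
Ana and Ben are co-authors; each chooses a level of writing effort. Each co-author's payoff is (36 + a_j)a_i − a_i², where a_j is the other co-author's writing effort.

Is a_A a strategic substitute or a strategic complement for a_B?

strategic complements

Ana's payoff is (36 + a_B)a_A − a_A².
∂π/∂a_A = 36 + a_B − 2a_A = 0, so a_A = 18 + 0.5a_B.
The best-response slope da_A/da_B = 0.5 > 0: the reaction function is upward-sloping, so the choices are strategic complements.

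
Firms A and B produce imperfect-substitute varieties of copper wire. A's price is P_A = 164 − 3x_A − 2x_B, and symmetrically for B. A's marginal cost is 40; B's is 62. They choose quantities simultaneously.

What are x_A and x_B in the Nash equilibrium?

Firm A's profit: π = x_A(164 − 3x_A − 2x_B) − 40x_A.
∂π/∂x_A = 124 − 6x_A − 2x_B = 0 ⇒ x_A = 62/3 − (1/3)x_B.
Similarly x_B = 17 − (1/3)x_A.
Solving the two reaction functions simultaneously: (1 − (−1/3)(−1/3))x_A = 62/3 − (1/3)·17, so (8/9)x_A = 15 and x_A = 16.875.
Then x_B = 17 − (1/3)·16.875 = 11.375.

16.875, 11.375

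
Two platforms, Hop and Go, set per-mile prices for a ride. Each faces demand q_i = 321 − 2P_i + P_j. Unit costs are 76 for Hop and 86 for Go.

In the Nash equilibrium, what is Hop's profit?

Hop's profit: π = (P_{Hop} − 76)(321 − 2P_{Hop} + P_{Go}).
∂π/∂P_{Hop} = 473 − 4P_{Hop} + P_{Go} = 0 ⇒ P_{Hop} = 118.25 + 0.25P_{Go}.
Similarly P_{Go} = 123.25 + 0.25P_{Hop}.
Substituting the second reaction function into the first: P_{Hop} = 118.25 + 0.25(123.25 + 0.25P_{Hop}), which gives 0.9375P_{Hop} = 149.0625 ⇒ P_{Hop} = 159.
Then P_{Go} = 123.25 + 0.25·159 = 163.
q_{Hop} = 321 − 2·159 + 163 = 166.
Profit = (159 − 76)·166 = 13778.

13778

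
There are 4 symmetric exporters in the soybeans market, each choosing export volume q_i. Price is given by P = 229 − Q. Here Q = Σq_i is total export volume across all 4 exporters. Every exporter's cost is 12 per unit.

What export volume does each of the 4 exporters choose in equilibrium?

43.4

A representative exporter's profit is π_i = q_i(229 − Q) − 12q_i, with Q = q_i + Σ_{j≠i} q_j.
First-order condition: 217 − 2q_i − Σ_{j≠i} q_j = 0.
With identical exporters, set every q_j = q: then 217 − 2q − 3q = 0, i.e. q = 217/5 = 43.4.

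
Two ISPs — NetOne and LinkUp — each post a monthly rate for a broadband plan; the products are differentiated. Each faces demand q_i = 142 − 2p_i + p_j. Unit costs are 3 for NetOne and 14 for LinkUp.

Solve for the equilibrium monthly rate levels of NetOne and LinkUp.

50.8, 55.2

NetOne's profit: π = (p_{NetOne} − 3)(142 − 2p_{NetOne} + p_{LinkUp}).
∂π/∂p_{NetOne} = 148 − 4p_{NetOne} + p_{LinkUp} = 0 ⇒ p_{NetOne} = 37 + 0.25p_{LinkUp}.
Similarly p_{LinkUp} = 42.5 + 0.25p_{NetOne}.
Substituting the second reaction function into the first: p_{NetOne} = 37 + 0.25(42.5 + 0.25p_{NetOne}), which gives 0.9375p_{NetOne} = 47.625 ⇒ p_{NetOne} = 50.8.
Then p_{LinkUp} = 42.5 + 0.25·50.8 = 55.2.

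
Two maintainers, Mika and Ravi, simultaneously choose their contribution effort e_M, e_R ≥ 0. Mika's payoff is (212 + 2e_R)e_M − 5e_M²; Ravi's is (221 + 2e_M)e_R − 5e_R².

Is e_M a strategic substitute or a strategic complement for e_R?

strategic complements

Expanding Mika's payoff: 212e_M + 2e_Re_M − 5e_M².
∂π/∂e_M = 212 + 2e_R − 10e_M = 0, so e_M = 21.2 + 0.2e_R.
The best-response slope de_M/de_R = 0.2 > 0: the reaction function is upward-sloping, so the choices are strategic complements.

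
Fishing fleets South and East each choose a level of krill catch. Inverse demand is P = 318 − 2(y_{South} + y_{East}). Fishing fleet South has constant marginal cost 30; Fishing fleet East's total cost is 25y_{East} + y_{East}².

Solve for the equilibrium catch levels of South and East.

Fishing fleet South's profit: π = y_{South}(318 − 2(y_{South} + y_{East})) − 30y_{South}.
∂π/∂y_{South} = 288 − 4y_{South} − 2y_{East} = 0, so y_{South} = 72 − 0.5y_{East}.
For East: ∂π/∂y_{East} = 293 − 6y_{East} − 2y_{South} = 0 ⇒ y_{East} = 293/6 − (1/3)y_{South}.
Plugging y_{East} into South's best response: y_{South} = 72 − 0.5(293/6 − (1/3)y_{South}) ⇒ (5/6)y_{South} = 571/12, so y_{South} = 57.1.
Then y_{East} = 293/6 − (1/3)·57.1 = 29.8.

57.1, 29.8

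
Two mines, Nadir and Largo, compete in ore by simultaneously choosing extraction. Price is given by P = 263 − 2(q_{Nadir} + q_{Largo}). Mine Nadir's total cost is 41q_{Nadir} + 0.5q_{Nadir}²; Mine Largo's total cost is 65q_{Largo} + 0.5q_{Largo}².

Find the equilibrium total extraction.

Mine Nadir's profit: π = q_{Nadir}(263 − 2(q_{Nadir} + q_{Largo})) − 41q_{Nadir} − 0.5q_{Nadir}².
∂π/∂q_{Nadir} = 222 − 5q_{Nadir} − 2q_{Largo} = 0, so q_{Nadir} = 44.4 − 0.4q_{Largo}.
By the same steps for Largo: q_{Largo} = 39.6 − 0.4q_{Nadir}.
Substituting the second reaction function into the first: q_{Nadir} = 44.4 − 0.4(39.6 − 0.4q_{Nadir}), which gives 0.84q_{Nadir} = 28.56 ⇒ q_{Nadir} = 34.
Then q_{Largo} = 39.6 − 0.4·34 = 26.
Total extraction: 34 + 26 = 60.

60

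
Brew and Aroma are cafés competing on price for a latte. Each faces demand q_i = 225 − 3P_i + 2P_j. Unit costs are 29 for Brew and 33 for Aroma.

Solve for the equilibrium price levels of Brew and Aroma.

Brew's profit: π = (P_{Brew} − 29)(225 − 3P_{Brew} + 2P_{Aroma}).
∂π/∂P_{Brew} = 312 − 6P_{Brew} + 2P_{Aroma} = 0 ⇒ P_{Brew} = 52 + (1/3)P_{Aroma}.
Similarly P_{Aroma} = 54 + (1/3)P_{Brew}.
Plugging P_{Aroma} into Brew's best response: P_{Brew} = 52 + (1/3)(54 + (1/3)P_{Brew}) ⇒ (8/9)P_{Brew} = 70, so P_{Brew} = 78.75.
Then P_{Aroma} = 54 + (1/3)·78.75 = 80.25.

78.75, 80.25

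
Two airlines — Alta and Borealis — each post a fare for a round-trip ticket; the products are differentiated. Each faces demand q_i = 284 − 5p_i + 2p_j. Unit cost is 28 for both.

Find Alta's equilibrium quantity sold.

125

Alta's profit: π = (p_{Alta} − 28)(284 − 5p_{Alta} + 2p_{Borealis}).
∂π/∂p_{Alta} = 424 − 10p_{Alta} + 2p_{Borealis} = 0 ⇒ p_{Alta} = 42.4 + 0.2p_{Borealis}.
By symmetry p_{Borealis} = p_{Alta}; substituting into the reaction function, 0.8p_{Alta} = 42.4 and p_{Alta} = 53.
q_{Alta} = 284 − 5·53 + 2·53 = 125.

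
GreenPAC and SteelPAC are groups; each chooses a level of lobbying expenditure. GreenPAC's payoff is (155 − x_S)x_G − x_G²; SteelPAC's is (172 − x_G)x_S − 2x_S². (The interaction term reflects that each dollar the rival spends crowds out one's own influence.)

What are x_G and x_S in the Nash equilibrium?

Expanding GreenPAC's payoff: 155x_G − x_Sx_G − x_G².
∂π/∂x_G = 155 − x_S − 2x_G = 0, so x_G = 77.5 − 0.5x_S.
Likewise for SteelPAC: x_S = 43 − 0.25x_G.
Solving the two reaction functions simultaneously: (1 − (−0.5)(−0.25))x_G = 77.5 − 0.5·43, so 0.875x_G = 56 and x_G = 64.
Then x_S = 43 − 0.25·64 = 27.

64, 27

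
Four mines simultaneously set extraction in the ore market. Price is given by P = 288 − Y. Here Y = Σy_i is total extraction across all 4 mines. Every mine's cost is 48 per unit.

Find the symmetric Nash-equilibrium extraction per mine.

48

A representative mine's profit is π_i = y_i(288 − Y) − 48y_i, with Y = y_i + Σ_{j≠i} y_j.
First-order condition: 240 − 2y_i − Σ_{j≠i} y_j = 0.
With identical mines, set every y_j = y: then 240 − 2y − 3y = 0, i.e. y = 240/5 = 48.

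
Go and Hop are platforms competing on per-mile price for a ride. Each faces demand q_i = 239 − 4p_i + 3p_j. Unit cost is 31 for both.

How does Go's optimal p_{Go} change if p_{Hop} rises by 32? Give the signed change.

12

Go's profit: π = (p_{Go} − 31)(239 − 4p_{Go} + 3p_{Hop}).
∂π/∂p_{Go} = 363 − 8p_{Go} + 3p_{Hop} = 0 ⇒ p_{Go} = 45.375 + 0.375p_{Hop}.
The reaction-function slope is 0.375, so a 32-unit rise in p_{Hop} moves p_{Go} by 0.375 × 32 = 12. Go's best response rises — the actions are strategic complements.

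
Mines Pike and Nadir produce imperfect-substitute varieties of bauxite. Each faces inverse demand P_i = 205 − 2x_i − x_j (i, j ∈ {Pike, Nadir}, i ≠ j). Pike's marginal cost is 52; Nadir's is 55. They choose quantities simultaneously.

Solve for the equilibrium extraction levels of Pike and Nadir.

30.8, 29.8

Mine Pike's profit: π = x_{Pike}(205 − 2x_{Pike} − x_{Nadir}) − 52x_{Pike}.
∂π/∂x_{Pike} = 153 − 4x_{Pike} − x_{Nadir} = 0 ⇒ x_{Pike} = 38.25 − 0.25x_{Nadir}.
Similarly x_{Nadir} = 37.5 − 0.25x_{Pike}.
Plugging x_{Nadir} into Pike's best response: x_{Pike} = 38.25 − 0.25(37.5 − 0.25x_{Pike}) ⇒ 0.9375x_{Pike} = 28.875, so x_{Pike} = 30.8.
Then x_{Nadir} = 37.5 − 0.25·30.8 = 29.8.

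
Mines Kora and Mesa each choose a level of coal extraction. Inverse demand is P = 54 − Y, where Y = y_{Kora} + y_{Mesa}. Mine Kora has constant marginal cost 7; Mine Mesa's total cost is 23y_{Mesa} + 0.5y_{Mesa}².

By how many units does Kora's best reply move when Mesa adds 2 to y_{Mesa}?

-1

Mine Kora's profit: π = y_{Kora}(54 − (y_{Kora} + y_{Mesa})) − 7y_{Kora}.
∂π/∂y_{Kora} = 47 − 2y_{Kora} − y_{Mesa} = 0, so y_{Kora} = 23.5 − 0.5y_{Mesa}.
The reaction-function slope is −0.5, so a 2-unit rise in y_{Mesa} moves y_{Kora} by −0.5 × 2 = −1. Kora's best response falls — the actions are strategic substitutes.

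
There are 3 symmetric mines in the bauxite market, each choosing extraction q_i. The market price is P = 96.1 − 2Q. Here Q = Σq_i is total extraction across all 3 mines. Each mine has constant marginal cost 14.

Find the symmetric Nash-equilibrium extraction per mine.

10.2625

A representative mine's profit is π_i = q_i(96.1 − 2Q) − 14q_i, with Q = q_i + Σ_{j≠i} q_j.
First-order condition: 82.1 − 4q_i − 2Σ_{j≠i} q_j = 0.
In a symmetric equilibrium every mine chooses the same q, so Σ_{j≠i} q_j = 2q. The condition becomes 82.1 − 8q = 0, giving q = 82.1/8 = 10.2625.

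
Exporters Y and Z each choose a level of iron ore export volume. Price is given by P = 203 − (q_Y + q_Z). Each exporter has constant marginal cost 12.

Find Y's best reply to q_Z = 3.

Exporter Y's profit: π = q_Y(203 − (q_Y + q_Z)) − 12q_Y.
∂π/∂q_Y = 191 − 2q_Y − q_Z = 0, so q_Y = 95.5 − 0.5q_Z.
At q_Z = 3: q_Y = 95.5 − 0.5·3 = 94.

94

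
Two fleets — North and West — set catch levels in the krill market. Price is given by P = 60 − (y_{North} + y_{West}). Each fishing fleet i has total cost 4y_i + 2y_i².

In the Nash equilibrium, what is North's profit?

192

Fishing fleet North's profit: π = y_{North}(60 − (y_{North} + y_{West})) − 4y_{North} − 2y_{North}².
∂π/∂y_{North} = 56 − 6y_{North} − y_{West} = 0, so y_{North} = 28/3 − (1/6)y_{West}.
By symmetry y_{West} = y_{North}; substituting into the reaction function, (7/6)y_{North} = 28/3 and y_{North} = 8.
Price P = 60 − 16 = 44.
North's profit: (44 − 4)·8 − 2(8)² = 192.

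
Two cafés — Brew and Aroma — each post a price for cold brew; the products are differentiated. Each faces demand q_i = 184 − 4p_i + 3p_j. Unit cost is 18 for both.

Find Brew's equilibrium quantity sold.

Brew's profit: π = (p_{Brew} − 18)(184 − 4p_{Brew} + 3p_{Aroma}).
∂π/∂p_{Brew} = 256 − 8p_{Brew} + 3p_{Aroma} = 0 ⇒ p_{Brew} = 32 + 0.375p_{Aroma}.
By symmetry p_{Aroma} = p_{Brew}; substituting into the reaction function, 0.625p_{Brew} = 32 and p_{Brew} = 51.2.
q_{Brew} = 184 − 4·51.2 + 3·51.2 = 132.8.

132.8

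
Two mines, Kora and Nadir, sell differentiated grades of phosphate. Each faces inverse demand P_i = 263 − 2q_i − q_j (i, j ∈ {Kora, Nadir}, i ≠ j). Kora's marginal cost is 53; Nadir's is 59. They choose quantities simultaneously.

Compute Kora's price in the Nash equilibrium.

137.8

Mine Kora's profit: π = q_{Kora}(263 − 2q_{Kora} − q_{Nadir}) − 53q_{Kora}.
∂π/∂q_{Kora} = 210 − 4q_{Kora} − q_{Nadir} = 0 ⇒ q_{Kora} = 52.5 − 0.25q_{Nadir}.
Similarly q_{Nadir} = 51 − 0.25q_{Kora}.
Solving the two reaction functions simultaneously: (1 − (−0.25)(−0.25))q_{Kora} = 52.5 − 0.25·51, so 0.9375q_{Kora} = 39.75 and q_{Kora} = 42.4.
Then q_{Nadir} = 51 − 0.25·42.4 = 40.4.
P_{Kora} = 263 − 2·42.4 − 40.4 = 137.8.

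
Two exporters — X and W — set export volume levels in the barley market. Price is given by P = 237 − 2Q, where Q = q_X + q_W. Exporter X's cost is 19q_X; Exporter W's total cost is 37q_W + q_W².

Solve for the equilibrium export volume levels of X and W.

45.4, 18.2

Exporter X's profit: π = q_X(237 − 2(q_X + q_W)) − 19q_X.
∂π/∂q_X = 218 − 4q_X − 2q_W = 0, so q_X = 54.5 − 0.5q_W.
For W: ∂π/∂q_W = 200 − 6q_W − 2q_X = 0 ⇒ q_W = 100/3 − (1/3)q_X.
Plugging q_W into X's best response: q_X = 54.5 − 0.5(100/3 − (1/3)q_X) ⇒ (5/6)q_X = 227/6, so q_X = 45.4.
Then q_W = 100/3 − (1/3)·45.4 = 18.2.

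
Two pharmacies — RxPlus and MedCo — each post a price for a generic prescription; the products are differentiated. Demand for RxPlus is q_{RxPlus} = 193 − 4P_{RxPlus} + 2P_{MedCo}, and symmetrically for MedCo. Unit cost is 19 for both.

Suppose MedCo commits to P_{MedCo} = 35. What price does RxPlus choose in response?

42.375

RxPlus's profit: π = (P_{RxPlus} − 19)(193 − 4P_{RxPlus} + 2P_{MedCo}).
∂π/∂P_{RxPlus} = 269 − 8P_{RxPlus} + 2P_{MedCo} = 0 ⇒ P_{RxPlus} = 33.625 + 0.25P_{MedCo}.
At P_{MedCo} = 35: P_{RxPlus} = 33.625 + 0.25·35 = 42.375.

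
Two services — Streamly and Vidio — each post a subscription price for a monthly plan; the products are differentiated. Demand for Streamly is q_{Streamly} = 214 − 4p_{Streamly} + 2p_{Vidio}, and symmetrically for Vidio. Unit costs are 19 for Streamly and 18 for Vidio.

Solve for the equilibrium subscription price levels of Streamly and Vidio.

48.2, 47.8

Streamly's profit: π = (p_{Streamly} − 19)(214 − 4p_{Streamly} + 2p_{Vidio}).
∂π/∂p_{Streamly} = 290 − 8p_{Streamly} + 2p_{Vidio} = 0 ⇒ p_{Streamly} = 36.25 + 0.25p_{Vidio}.
Similarly p_{Vidio} = 35.75 + 0.25p_{Streamly}.
Solving the two reaction functions simultaneously: (1 − (0.25)(0.25))p_{Streamly} = 36.25 + 0.25·35.75, so 0.9375p_{Streamly} = 45.1875 and p_{Streamly} = 48.2.
Then p_{Vidio} = 35.75 + 0.25·48.2 = 47.8.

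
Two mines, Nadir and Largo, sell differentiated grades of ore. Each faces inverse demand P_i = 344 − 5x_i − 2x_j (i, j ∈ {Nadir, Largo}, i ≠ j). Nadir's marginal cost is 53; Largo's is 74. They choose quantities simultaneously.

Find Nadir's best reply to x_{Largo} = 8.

27.5

Mine Nadir's profit: π = x_{Nadir}(344 − 5x_{Nadir} − 2x_{Largo}) − 53x_{Nadir}.
∂π/∂x_{Nadir} = 291 − 10x_{Nadir} − 2x_{Largo} = 0 ⇒ x_{Nadir} = 29.1 − 0.2x_{Largo}.
At x_{Largo} = 8: x_{Nadir} = 29.1 − 0.2·8 = 27.5.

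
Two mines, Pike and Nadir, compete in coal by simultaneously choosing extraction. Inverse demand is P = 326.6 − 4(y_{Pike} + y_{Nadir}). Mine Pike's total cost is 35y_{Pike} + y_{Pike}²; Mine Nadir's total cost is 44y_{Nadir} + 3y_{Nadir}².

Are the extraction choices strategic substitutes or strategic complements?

strategic substitutes

Mine Pike's profit: π = y_{Pike}(326.6 − 4(y_{Pike} + y_{Nadir})) − 35y_{Pike} − y_{Pike}².
∂π/∂y_{Pike} = 291.6 − 10y_{Pike} − 4y_{Nadir} = 0, so y_{Pike} = 29.16 − 0.4y_{Nadir}.
The best-response slope dy_{Pike}/dy_{Nadir} = −0.4 < 0: the reaction function is downward-sloping, so the choices are strategic substitutes.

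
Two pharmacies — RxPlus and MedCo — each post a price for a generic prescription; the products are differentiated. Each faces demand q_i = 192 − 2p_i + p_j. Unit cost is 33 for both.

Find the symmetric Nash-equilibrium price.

RxPlus's profit: π = (p_{RxPlus} − 33)(192 − 2p_{RxPlus} + p_{MedCo}).
∂π/∂p_{RxPlus} = 258 − 4p_{RxPlus} + p_{MedCo} = 0 ⇒ p_{RxPlus} = 64.5 + 0.25p_{MedCo}.
By symmetry p_{MedCo} = p_{RxPlus}; substituting into the reaction function, 0.75p_{RxPlus} = 64.5 and p_{RxPlus} = 86.

86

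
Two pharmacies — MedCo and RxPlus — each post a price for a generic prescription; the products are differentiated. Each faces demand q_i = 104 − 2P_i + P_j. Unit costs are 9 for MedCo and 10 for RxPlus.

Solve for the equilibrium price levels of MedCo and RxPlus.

MedCo's profit: π = (P_{MedCo} − 9)(104 − 2P_{MedCo} + P_{RxPlus}).
∂π/∂P_{MedCo} = 122 − 4P_{MedCo} + P_{RxPlus} = 0 ⇒ P_{MedCo} = 30.5 + 0.25P_{RxPlus}.
Similarly P_{RxPlus} = 31 + 0.25P_{MedCo}.
Solving the two reaction functions simultaneously: (1 − (0.25)(0.25))P_{MedCo} = 30.5 + 0.25·31, so 0.9375P_{MedCo} = 38.25 and P_{MedCo} = 40.8.
Then P_{RxPlus} = 31 + 0.25·40.8 = 41.2.

40.8, 41.2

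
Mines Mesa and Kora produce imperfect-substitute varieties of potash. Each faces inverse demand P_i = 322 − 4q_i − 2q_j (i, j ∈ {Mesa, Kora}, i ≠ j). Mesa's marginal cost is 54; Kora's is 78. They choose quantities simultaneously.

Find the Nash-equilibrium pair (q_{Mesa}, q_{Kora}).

27.6, 23.6

Mine Mesa's profit: π = q_{Mesa}(322 − 4q_{Mesa} − 2q_{Kora}) − 54q_{Mesa}.
∂π/∂q_{Mesa} = 268 − 8q_{Mesa} − 2q_{Kora} = 0 ⇒ q_{Mesa} = 33.5 − 0.25q_{Kora}.
Similarly q_{Kora} = 30.5 − 0.25q_{Mesa}.
Plugging q_{Kora} into Mesa's best response: q_{Mesa} = 33.5 − 0.25(30.5 − 0.25q_{Mesa}) ⇒ 0.9375q_{Mesa} = 25.875, so q_{Mesa} = 27.6.
Then q_{Kora} = 30.5 − 0.25·27.6 = 23.6.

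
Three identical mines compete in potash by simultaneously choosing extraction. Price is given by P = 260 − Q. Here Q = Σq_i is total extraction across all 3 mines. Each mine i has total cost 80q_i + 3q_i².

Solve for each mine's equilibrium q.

A representative mine's profit is π_i = q_i(260 − Q) − 80q_i − 3q_i², with Q = q_i + Σ_{j≠i} q_j.
First-order condition: 180 − 8q_i − Σ_{j≠i} q_j = 0.
With identical mines, set every q_j = q: then 180 − 8q − 2q = 0, i.e. q = 180/10 = 18.

18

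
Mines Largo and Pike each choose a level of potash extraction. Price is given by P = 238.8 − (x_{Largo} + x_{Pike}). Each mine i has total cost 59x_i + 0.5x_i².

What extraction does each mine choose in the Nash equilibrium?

44.95

Mine Largo's profit: π = x_{Largo}(238.8 − (x_{Largo} + x_{Pike})) − 59x_{Largo} − 0.5x_{Largo}².
∂π/∂x_{Largo} = 179.8 − 3x_{Largo} − x_{Pike} = 0, so x_{Largo} = 899/15 − (1/3)x_{Pike}.
By symmetry x_{Pike} = x_{Largo}; substituting into the reaction function, (4/3)x_{Largo} = 899/15 and x_{Largo} = 44.95.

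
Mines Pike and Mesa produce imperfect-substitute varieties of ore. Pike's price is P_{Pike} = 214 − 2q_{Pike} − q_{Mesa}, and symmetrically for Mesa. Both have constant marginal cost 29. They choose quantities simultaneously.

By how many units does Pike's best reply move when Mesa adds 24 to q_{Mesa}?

Mine Pike's profit: π = q_{Pike}(214 − 2q_{Pike} − q_{Mesa}) − 29q_{Pike}.
∂π/∂q_{Pike} = 185 − 4q_{Pike} − q_{Mesa} = 0 ⇒ q_{Pike} = 46.25 − 0.25q_{Mesa}.
The reaction-function slope is −0.25, so a 24-unit rise in q_{Mesa} moves q_{Pike} by −0.25 × 24 = −6. Pike's best response falls — the actions are strategic substitutes.

-6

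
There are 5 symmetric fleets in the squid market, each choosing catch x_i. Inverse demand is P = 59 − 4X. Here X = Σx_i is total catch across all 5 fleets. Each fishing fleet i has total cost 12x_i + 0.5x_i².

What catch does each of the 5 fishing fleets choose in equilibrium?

A representative fishing fleet's profit is π_i = x_i(59 − 4X) − 12x_i − 0.5x_i², with X = x_i + Σ_{j≠i} x_j.
First-order condition: 47 − 9x_i − 4Σ_{j≠i} x_j = 0.
Imposing symmetry (x_j = x for all j) turns Σ_{j≠i} x_j into 4x, so 47 = 25x and x = 1.88.

1.88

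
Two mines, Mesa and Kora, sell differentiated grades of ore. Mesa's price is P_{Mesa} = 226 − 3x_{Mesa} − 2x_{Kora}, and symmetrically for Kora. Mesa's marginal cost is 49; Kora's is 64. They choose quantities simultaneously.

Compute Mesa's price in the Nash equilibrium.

Mine Mesa's profit: π = x_{Mesa}(226 − 3x_{Mesa} − 2x_{Kora}) − 49x_{Mesa}.
∂π/∂x_{Mesa} = 177 − 6x_{Mesa} − 2x_{Kora} = 0 ⇒ x_{Mesa} = 29.5 − (1/3)x_{Kora}.
Similarly x_{Kora} = 27 − (1/3)x_{Mesa}.
Solving the two reaction functions simultaneously: (1 − (−1/3)(−1/3))x_{Mesa} = 29.5 − (1/3)·27, so (8/9)x_{Mesa} = 20.5 and x_{Mesa} = 23.0625.
Then x_{Kora} = 27 − (1/3)·23.0625 = 19.3125.
P_{Mesa} = 226 − 3·23.0625 − 2·19.3125 = 118.1875.

118.1875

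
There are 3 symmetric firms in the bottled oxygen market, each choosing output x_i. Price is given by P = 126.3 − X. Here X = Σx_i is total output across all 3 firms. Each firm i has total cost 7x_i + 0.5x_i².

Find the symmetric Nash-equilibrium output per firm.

23.86

A representative firm's profit is π_i = x_i(126.3 − X) − 7x_i − 0.5x_i², with X = x_i + Σ_{j≠i} x_j.
First-order condition: 119.3 − 3x_i − Σ_{j≠i} x_j = 0.
With identical firms, set every x_j = x: then 119.3 − 3x − 2x = 0, i.e. x = 119.3/5 = 23.86.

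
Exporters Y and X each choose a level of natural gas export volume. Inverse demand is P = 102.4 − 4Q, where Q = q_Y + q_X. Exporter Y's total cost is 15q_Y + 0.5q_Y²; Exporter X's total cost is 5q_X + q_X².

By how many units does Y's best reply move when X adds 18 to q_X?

Exporter Y's profit: π = q_Y(102.4 − 4(q_Y + q_X)) − 15q_Y − 0.5q_Y².
∂π/∂q_Y = 87.4 − 9q_Y − 4q_X = 0, so q_Y = 437/45 − (4/9)q_X.
The reaction-function slope is −4/9, so an 18-unit rise in q_X moves q_Y by −4/9 × 18 = −8. Y's best response falls — the actions are strategic substitutes.

-8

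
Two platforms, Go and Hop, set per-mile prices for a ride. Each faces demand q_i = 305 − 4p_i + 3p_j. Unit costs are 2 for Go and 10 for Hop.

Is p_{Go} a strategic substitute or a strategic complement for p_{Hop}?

strategic complements

Go's profit: π = (p_{Go} − 2)(305 − 4p_{Go} + 3p_{Hop}).
∂π/∂p_{Go} = 313 − 8p_{Go} + 3p_{Hop} = 0 ⇒ p_{Go} = 39.125 + 0.375p_{Hop}.
The best-response slope dp_{Go}/dp_{Hop} = 0.375 > 0: the reaction function is upward-sloping, so the choices are strategic complements.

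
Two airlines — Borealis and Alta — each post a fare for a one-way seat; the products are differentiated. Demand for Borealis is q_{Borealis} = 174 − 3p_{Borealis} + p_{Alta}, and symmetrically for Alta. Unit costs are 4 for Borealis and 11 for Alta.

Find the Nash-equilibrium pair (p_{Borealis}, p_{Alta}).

37.8, 40.8

Borealis's profit: π = (p_{Borealis} − 4)(174 − 3p_{Borealis} + p_{Alta}).
∂π/∂p_{Borealis} = 186 − 6p_{Borealis} + p_{Alta} = 0 ⇒ p_{Borealis} = 31 + (1/6)p_{Alta}.
Similarly p_{Alta} = 34.5 + (1/6)p_{Borealis}.
Substituting the second reaction function into the first: p_{Borealis} = 31 + (1/6)(34.5 + (1/6)p_{Borealis}), which gives (35/36)p_{Borealis} = 36.75 ⇒ p_{Borealis} = 37.8.
Then p_{Alta} = 34.5 + (1/6)·37.8 = 40.8.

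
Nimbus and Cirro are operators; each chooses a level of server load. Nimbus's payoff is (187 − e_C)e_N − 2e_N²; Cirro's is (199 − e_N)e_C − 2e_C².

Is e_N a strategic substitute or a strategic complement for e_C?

Expanding Nimbus's payoff: 187e_N − e_Ce_N − 2e_N².
∂π/∂e_N = 187 − e_C − 4e_N = 0, so e_N = 46.75 − 0.25e_C.
The best-response slope de_N/de_C = −0.25 < 0: the reaction function is downward-sloping, so the choices are strategic substitutes.

strategic substitutes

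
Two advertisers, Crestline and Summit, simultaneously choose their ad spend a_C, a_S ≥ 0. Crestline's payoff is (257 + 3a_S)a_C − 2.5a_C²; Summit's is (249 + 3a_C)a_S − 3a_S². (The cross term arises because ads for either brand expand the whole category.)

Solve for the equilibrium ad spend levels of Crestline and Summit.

Expanding Crestline's payoff: 257a_C + 3a_Sa_C − 2.5a_C².
∂π/∂a_C = 257 + 3a_S − 5a_C = 0, so a_C = 51.4 + 0.6a_S.
Likewise for Summit: a_S = 41.5 + 0.5a_C.
Plugging a_S into Crestline's best response: a_C = 51.4 + 0.6(41.5 + 0.5a_C) ⇒ 0.7a_C = 76.3, so a_C = 109.
Then a_S = 41.5 + 0.5·109 = 96.

109, 96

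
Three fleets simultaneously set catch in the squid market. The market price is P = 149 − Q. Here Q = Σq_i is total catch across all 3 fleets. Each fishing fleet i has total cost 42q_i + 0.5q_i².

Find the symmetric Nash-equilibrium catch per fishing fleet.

A representative fishing fleet's profit is π_i = q_i(149 − Q) − 42q_i − 0.5q_i², with Q = q_i + Σ_{j≠i} q_j.
First-order condition: 107 − 3q_i − Σ_{j≠i} q_j = 0.
Imposing symmetry (q_j = q for all j) turns Σ_{j≠i} q_j into 2q, so 107 = 5q and q = 21.4.

21.4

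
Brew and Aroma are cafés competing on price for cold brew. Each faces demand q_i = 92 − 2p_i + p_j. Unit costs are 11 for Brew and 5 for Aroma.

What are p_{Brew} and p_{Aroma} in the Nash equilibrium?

Brew's profit: π = (p_{Brew} − 11)(92 − 2p_{Brew} + p_{Aroma}).
∂π/∂p_{Brew} = 114 − 4p_{Brew} + p_{Aroma} = 0 ⇒ p_{Brew} = 28.5 + 0.25p_{Aroma}.
Similarly p_{Aroma} = 25.5 + 0.25p_{Brew}.
Solving the two reaction functions simultaneously: (1 − (0.25)(0.25))p_{Brew} = 28.5 + 0.25·25.5, so 0.9375p_{Brew} = 34.875 and p_{Brew} = 37.2.
Then p_{Aroma} = 25.5 + 0.25·37.2 = 34.8.

37.2, 34.8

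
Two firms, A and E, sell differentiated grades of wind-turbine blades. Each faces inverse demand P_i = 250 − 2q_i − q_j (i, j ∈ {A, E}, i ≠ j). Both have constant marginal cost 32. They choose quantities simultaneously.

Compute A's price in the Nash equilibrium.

119.2

Firm A's profit: π = q_A(250 − 2q_A − q_E) − 32q_A.
∂π/∂q_A = 218 − 4q_A − q_E = 0 ⇒ q_A = 54.5 − 0.25q_E.
By symmetry q_E = q_A; substituting into the reaction function, 1.25q_A = 54.5 and q_A = 43.6.
P_A = 250 − 2·43.6 − 43.6 = 119.2.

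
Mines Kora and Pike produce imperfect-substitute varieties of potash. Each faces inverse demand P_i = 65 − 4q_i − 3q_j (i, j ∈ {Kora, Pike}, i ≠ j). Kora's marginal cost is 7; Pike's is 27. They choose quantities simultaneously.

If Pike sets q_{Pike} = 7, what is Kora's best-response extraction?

4.625

Mine Kora's profit: π = q_{Kora}(65 − 4q_{Kora} − 3q_{Pike}) − 7q_{Kora}.
∂π/∂q_{Kora} = 58 − 8q_{Kora} − 3q_{Pike} = 0 ⇒ q_{Kora} = 7.25 − 0.375q_{Pike}.
At q_{Pike} = 7: q_{Kora} = 7.25 − 0.375·7 = 4.625.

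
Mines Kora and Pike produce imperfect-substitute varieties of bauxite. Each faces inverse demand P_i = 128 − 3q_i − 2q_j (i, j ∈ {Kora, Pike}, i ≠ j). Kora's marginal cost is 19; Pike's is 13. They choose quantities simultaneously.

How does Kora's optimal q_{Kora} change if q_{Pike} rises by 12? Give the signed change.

-4

Mine Kora's profit: π = q_{Kora}(128 − 3q_{Kora} − 2q_{Pike}) − 19q_{Kora}.
∂π/∂q_{Kora} = 109 − 6q_{Kora} − 2q_{Pike} = 0 ⇒ q_{Kora} = 109/6 − (1/3)q_{Pike}.
The reaction-function slope is −1/3, so a 12-unit rise in q_{Pike} moves q_{Kora} by −1/3 × 12 = −4. Kora's best response falls — the actions are strategic substitutes.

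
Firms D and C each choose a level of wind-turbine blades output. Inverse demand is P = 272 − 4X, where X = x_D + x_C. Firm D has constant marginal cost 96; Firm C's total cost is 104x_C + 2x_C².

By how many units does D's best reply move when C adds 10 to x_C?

-5

Firm D's profit: π = x_D(272 − 4(x_D + x_C)) − 96x_D.
∂π/∂x_D = 176 − 8x_D − 4x_C = 0, so x_D = 22 − 0.5x_C.
The reaction-function slope is −0.5, so a 10-unit rise in x_C moves x_D by −0.5 × 10 = −5. D's best response falls — the actions are strategic substitutes.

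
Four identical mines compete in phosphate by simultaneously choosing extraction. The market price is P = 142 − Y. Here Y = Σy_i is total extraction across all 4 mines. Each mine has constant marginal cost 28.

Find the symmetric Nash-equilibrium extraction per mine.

22.8

A representative mine's profit is π_i = y_i(142 − Y) − 28y_i, with Y = y_i + Σ_{j≠i} y_j.
First-order condition: 114 − 2y_i − Σ_{j≠i} y_j = 0.
With identical mines, set every y_j = y: then 114 − 2y − 3y = 0, i.e. y = 114/5 = 22.8.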